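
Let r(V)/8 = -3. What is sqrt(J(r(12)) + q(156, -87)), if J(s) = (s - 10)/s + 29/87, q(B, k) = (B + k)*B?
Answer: sqrt(43063)/2 ≈ 103.76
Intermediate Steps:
r(V) = -24 (r(V) = 8*(-3) = -24)
q(B, k) = B*(B + k)
J(s) = 1/3 + (-10 + s)/s (J(s) = (-10 + s)/s + 29*(1/87) = (-10 + s)/s + 1/3 = 1/3 + (-10 + s)/s)
sqrt(J(r(12)) + q(156, -87)) = sqrt((4/3 - 10/(-24)) + 156*(156 - 87)) = sqrt((4/3 - 10*(-1/24)) + 156*69) = sqrt((4/3 + 5/12) + 10764) = sqrt(7/4 + 10764) = sqrt(43063/4) = sqrt(43063)/2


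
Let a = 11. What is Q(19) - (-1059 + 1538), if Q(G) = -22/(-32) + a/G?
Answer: -145231/304 ≈ -477.73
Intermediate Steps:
Q(G) = 11/16 + 11/G (Q(G) = -22/(-32) + 11/G = -22*(-1/32) + 11/G = 11/16 + 11/G)
Q(19) - (-1059 + 1538) = (11/16 + 11/19) - (-1059 + 1538) = (11/16 + 11*(1/19)) - 1*479 = (11/16 + 11/19) - 479 = 385/304 - 479 = -145231/304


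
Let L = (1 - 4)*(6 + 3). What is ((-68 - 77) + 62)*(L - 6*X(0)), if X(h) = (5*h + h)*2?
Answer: 2241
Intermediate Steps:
X(h) = 12*h (X(h) = (6*h)*2 = 12*h)
L = -27 (L = -3*9 = -27)
((-68 - 77) + 62)*(L - 6*X(0)) = ((-68 - 77) + 62)*(-27 - 72*0) = (-145 + 62)*(-27 - 6*0) = -83*(-27 + 0) = -83*(-27) = 2241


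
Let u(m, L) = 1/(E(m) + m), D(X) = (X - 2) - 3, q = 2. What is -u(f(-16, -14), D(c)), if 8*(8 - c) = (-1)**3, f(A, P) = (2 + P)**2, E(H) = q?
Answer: -1/146 ≈ -0.0068493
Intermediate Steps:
E(H) = 2
c = 65/8 (c = 8 - 1/8*(-1)**3 = 8 - 1/8*(-1) = 8 + 1/8 = 65/8 ≈ 8.1250)
D(X) = -5 + X (D(X) = (-2 + X) - 3 = -5 + X)
u(m, L) = 1/(2 + m)
-u(f(-16, -14), D(c)) = -1/(2 + (2 - 14)**2) = -1/(2 + (-12)**2) = -1/(2 + 144) = -1/146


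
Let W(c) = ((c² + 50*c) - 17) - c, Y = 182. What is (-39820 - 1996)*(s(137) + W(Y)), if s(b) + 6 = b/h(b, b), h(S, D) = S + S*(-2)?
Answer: -1757024688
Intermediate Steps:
h(S, D) = -S (h(S, D) = S - 2*S = -S)
s(b) = -7 (s(b) = -6 + b/((-b)) = -6 + b*(-1/b) = -6 - 1 = -7)
W(c) = -17 + c² + 49*c (W(c) = (-17 + c² + 50*c) - c = -17 + c² + 49*c)
(-39820 - 1996)*(s(137) + W(Y)) = (-39820 - 1996)*(-7 + (-17 + 182² + 49*182)) = -41816*(-7 + (-17 + 33124 + 8918)) = -41816*(-7 + 42025) = -41816*42018 = -1757024688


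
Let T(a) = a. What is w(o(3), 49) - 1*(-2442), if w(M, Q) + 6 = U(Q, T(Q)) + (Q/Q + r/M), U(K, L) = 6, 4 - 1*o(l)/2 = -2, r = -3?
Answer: 9771/4 ≈ 2442.8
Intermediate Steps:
o(l) = 12 (o(l) = 8 - 2*(-2) = 8 + 4 = 12)
w(M, Q) = 1 - 3/M (w(M, Q) = -6 + (6 + (Q/Q - 3/M)) = -6 + (6 + (1 - 3/M)) = -6 + (7 - 3/M) = 1 - 3/M)
w(o(3), 49) - 1*(-2442) = (-3 + 12)/12 - 1*(-2442) = (1/12)*9 + 2442 = ¾ + 2442 = 9771/4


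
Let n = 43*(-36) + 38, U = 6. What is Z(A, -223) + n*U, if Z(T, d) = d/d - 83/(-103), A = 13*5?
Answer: -932994/103 ≈ -9058.2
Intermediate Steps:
A = 65
Z(T, d) = 186/103 (Z(T, d) = 1 - 83*(-1/103) = 1 + 83/103 = 186/103)
n = -1510 (n = -1548 + 38 = -1510)
Z(A, -223) + n*U = 186/103 - 1510*6 = 186/103 - 9060 = -932994/103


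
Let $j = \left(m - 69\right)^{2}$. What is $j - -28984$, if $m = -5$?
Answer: $34460$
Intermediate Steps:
$j = 5476$ ($j = \left(-5 - 69\right)^{2} = \left(-74\right)^{2} = 5476$)
$j - -28984 = 5476 - -28984 = 5476 + 28984 = 34460$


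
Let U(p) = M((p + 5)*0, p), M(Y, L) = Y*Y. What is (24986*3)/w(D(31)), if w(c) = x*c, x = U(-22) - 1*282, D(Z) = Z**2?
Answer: -13/47 ≈ -0.27660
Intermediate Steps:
M(Y, L) = Y**2
U(p) = 0 (U(p) = ((p + 5)*0)**2 = ((5 + p)*0)**2 = 0**2 = 0)
x = -282 (x = 0 - 1*282 = 0 - 282 = -282)
w(c) = -282*c
(24986*3)/w(D(31)) = (24986*3)/((-282*31**2)) = 74958/((-282*961)) = 74958/(-271002) = 74958*(-1/271002) = -13/47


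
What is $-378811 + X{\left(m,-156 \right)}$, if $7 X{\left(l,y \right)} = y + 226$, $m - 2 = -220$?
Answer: $-378801$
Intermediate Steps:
$m = -218$ ($m = 2 - 220 = -218$)
$X{\left(l,y \right)} = \frac{226}{7} + \frac{y}{7}$ ($X{\left(l,y \right)} = \frac{y + 226}{7} = \frac{226 + y}{7} = \frac{226}{7} + \frac{y}{7}$)
$-378811 + X{\left(m,-156 \right)} = -378811 + \left(\frac{226}{7} + \frac{1}{7} \left(-156\right)\right) = -378811 + \left(\frac{226}{7} - \frac{156}{7}\right) = -378811 + 10 = -378801$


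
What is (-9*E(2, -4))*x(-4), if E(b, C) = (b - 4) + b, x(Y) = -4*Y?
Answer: 0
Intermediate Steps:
E(b, C) = -4 + 2*b (E(b, C) = (-4 + b) + b = -4 + 2*b)
(-9*E(2, -4))*x(-4) = (-9*(-4 + 2*2))*(-4*(-4)) = -9*(-4 + 4)*16 = -9*0*16 = 0*16 = 0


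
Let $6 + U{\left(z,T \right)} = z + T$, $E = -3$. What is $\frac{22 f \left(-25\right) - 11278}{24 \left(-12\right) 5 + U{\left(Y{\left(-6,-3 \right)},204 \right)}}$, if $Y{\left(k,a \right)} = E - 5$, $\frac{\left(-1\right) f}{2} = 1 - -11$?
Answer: $- \frac{961}{625} \approx -1.5376$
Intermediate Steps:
$f = -24$ ($f = - 2 \left(1 - -11\right) = - 2 \left(1 + 11\right) = \left(-2\right) 12 = -24$)
$Y{\left(k,a \right)} = -8$ ($Y{\left(k,a \right)} = -3 - 5 = -8$)
$U{\left(z,T \right)} = -6 + T + z$ ($U{\left(z,T \right)} = -6 + \left(z + T\right) = -6 + \left(T + z\right) = -6 + T + z$)
$\frac{22 f \left(-25\right) - 11278}{24 \left(-12\right) 5 + U{\left(Y{\left(-6,-3 \right)},204 \right)}} = \frac{22 \left(-24\right) \left(-25\right) - 11278}{24 \left(-12\right) 5 - -190} = \frac{\left(-528\right) \left(-25\right) - 11278}{\left(-288\right) 5 + 190} = \frac{13200 - 11278}{-1440 + 190} = \frac{1922}{-1250} = 1922 \left(- \frac{1}{1250}\right) = - \frac{961}{625}$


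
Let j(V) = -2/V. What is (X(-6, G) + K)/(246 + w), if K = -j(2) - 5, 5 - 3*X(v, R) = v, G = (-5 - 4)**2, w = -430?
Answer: 1/552 ≈ 0.0018116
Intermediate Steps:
G = 81 (G = (-9)**2 = 81)
X(v, R) = 5/3 - v/3
K = -4 (K = -(-2)/2 - 5 = -1*(-1) - 5 = 1 - 5 = -4)
(X(-6, G) + K)/(246 + w) = ((5/3 - 1/3*(-6)) - 4)/(246 - 430) = ((5/3 + 2) - 4)/(-184) = (11/3 - 4)*(-1/184) = -1/3*(-1/184) = 1/552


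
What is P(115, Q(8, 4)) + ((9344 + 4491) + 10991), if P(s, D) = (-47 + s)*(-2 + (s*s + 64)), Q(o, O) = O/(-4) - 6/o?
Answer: 928342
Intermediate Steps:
Q(o, O) = -6/o - O/4 (Q(o, O) = O*(-1/4) - 6/o = -O/4 - 6/o = -6/o - O/4)
P(s, D) = (-47 + s)*(62 + s**2) (P(s, D) = (-47 + s)*(-2 + (s**2 + 64)) = (-47 + s)*(-2 + (64 + s**2)) = (-47 + s)*(62 + s**2))
P(115, Q(8, 4)) + ((9344 + 4491) + 10991) = (-2914 + 115**3 - 47*115**2 + 62*115) + ((9344 + 4491) + 10991) = (-2914 + 1520875 - 47*13225 + 7130) + (13835 + 10991) = (-2914 + 1520875 - 621575 + 7130) + 24826 = 903516 + 24826 = 928342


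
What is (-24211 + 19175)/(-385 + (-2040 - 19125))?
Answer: 2518/10775 ≈ 0.23369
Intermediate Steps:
(-24211 + 19175)/(-385 + (-2040 - 19125)) = -5036/(-385 - 21165) = -5036/(-21550) = -5036*(-1/21550) = 2518/10775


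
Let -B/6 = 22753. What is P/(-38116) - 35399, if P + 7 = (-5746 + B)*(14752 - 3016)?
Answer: 320342027/38116 ≈ 8404.4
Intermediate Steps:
B = -136518 (B = -6*22753 = -136518)
P = -1669610311 (P = -7 + (-5746 - 136518)*(14752 - 3016) = -7 - 142264*11736 = -7 - 1669610304 = -1669610311)
P/(-38116) - 35399 = -1669610311/(-38116) - 35399 = -1669610311*(-1/38116) - 35399 = 1669610311/38116 - 35399 = 320342027/38116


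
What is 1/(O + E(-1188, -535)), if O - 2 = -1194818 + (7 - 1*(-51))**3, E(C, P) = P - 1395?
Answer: -1/1001634 ≈ -9.9837e-7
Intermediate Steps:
E(C, P) = -1395 + P
O = -999704 (O = 2 + (-1194818 + (7 - 1*(-51))**3) = 2 + (-1194818 + (7 + 51)**3) = 2 + (-1194818 + 58**3) = 2 + (-1194818 + 195112) = 2 - 999706 = -999704)
1/(O + E(-1188, -535)) = 1/(-999704 + (-1395 - 535)) = 1/(-999704 - 1930) = 1/(-1001634) = -1/1001634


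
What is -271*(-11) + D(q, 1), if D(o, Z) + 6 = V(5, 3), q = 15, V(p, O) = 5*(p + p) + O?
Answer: 3028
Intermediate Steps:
V(p, O) = O + 10*p (V(p, O) = 5*(2*p) + O = 10*p + O = O + 10*p)
D(o, Z) = 47 (D(o, Z) = -6 + (3 + 10*5) = -6 + (3 + 50) = -6 + 53 = 47)
-271*(-11) + D(q, 1) = -271*(-11) + 47 = 2981 + 47 = 3028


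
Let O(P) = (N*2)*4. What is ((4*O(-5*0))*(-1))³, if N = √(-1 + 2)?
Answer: -32768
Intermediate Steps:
N = 1 (N = √1 = 1)
O(P) = 8 (O(P) = (1*2)*4 = 2*4 = 8)
((4*O(-5*0))*(-1))³ = ((4*8)*(-1))³ = (32*(-1))³ = (-32)³ = -32768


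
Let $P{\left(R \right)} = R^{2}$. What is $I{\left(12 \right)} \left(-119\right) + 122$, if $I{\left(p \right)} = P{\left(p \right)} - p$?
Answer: $-15586$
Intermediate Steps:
$I{\left(p \right)} = p^{2} - p$
$I{\left(12 \right)} \left(-119\right) + 122 = 12 \left(-1 + 12\right) \left(-119\right) + 122 = 12 \cdot 11 \left(-119\right) + 122 = 132 \left(-119\right) + 122 = -15708 + 122 = -15586$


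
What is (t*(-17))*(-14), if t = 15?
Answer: 3570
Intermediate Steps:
(t*(-17))*(-14) = (15*(-17))*(-14) = -255*(-14) = 3570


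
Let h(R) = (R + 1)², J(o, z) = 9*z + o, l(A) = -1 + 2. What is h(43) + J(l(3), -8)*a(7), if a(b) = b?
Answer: 1439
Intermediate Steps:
l(A) = 1
J(o, z) = o + 9*z
h(R) = (1 + R)²
h(43) + J(l(3), -8)*a(7) = (1 + 43)² + (1 + 9*(-8))*7 = 44² + (1 - 72)*7 = 1936 - 71*7 = 1936 - 497 = 1439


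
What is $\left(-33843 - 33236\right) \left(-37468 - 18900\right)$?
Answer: $3781109072$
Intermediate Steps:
$\left(-33843 - 33236\right) \left(-37468 - 18900\right) = \left(-67079\right) \left(-56368\right) = 3781109072$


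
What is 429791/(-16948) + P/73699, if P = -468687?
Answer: -39618474185/1249050652 ≈ -31.719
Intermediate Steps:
429791/(-16948) + P/73699 = 429791/(-16948) - 468687/73699 = 429791*(-1/16948) - 468687*1/73699 = -429791/16948 - 468687/73699 = -39618474185/1249050652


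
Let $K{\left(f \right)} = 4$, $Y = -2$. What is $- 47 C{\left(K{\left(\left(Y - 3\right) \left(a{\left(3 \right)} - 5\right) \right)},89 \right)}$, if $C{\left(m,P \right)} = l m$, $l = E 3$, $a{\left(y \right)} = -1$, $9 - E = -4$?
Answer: $-7332$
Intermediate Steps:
$E = 13$ ($E = 9 - -4 = 9 + 4 = 13$)
$l = 39$ ($l = 13 \cdot 3 = 39$)
$C{\left(m,P \right)} = 39 m$
$- 47 C{\left(K{\left(\left(Y - 3\right) \left(a{\left(3 \right)} - 5\right) \right)},89 \right)} = - 47 \cdot 39 \cdot 4 = \left(-47\right) 156 = -7332$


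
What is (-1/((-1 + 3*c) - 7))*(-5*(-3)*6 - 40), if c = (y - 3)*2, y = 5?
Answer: -25/2 ≈ -12.500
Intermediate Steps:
c = 4 (c = (5 - 3)*2 = 2*2 = 4)
(-1/((-1 + 3*c) - 7))*(-5*(-3)*6 - 40) = (-1/((-1 + 3*4) - 7))*(-5*(-3)*6 - 40) = (-1/((-1 + 12) - 7))*(15*6 - 40) = (-1/(11 - 7))*(90 - 40) = -1/4*50 = -25/2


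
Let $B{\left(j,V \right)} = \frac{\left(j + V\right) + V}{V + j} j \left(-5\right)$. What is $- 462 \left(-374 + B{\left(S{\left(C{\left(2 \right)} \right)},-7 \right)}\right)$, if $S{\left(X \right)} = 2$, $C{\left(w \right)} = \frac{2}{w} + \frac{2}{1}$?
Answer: $183876$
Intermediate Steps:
$C{\left(w \right)} = 2 + \frac{2}{w}$ ($C{\left(w \right)} = \frac{2}{w} + 2 \cdot 1 = \frac{2}{w} + 2 = 2 + \frac{2}{w}$)
$B{\left(j,V \right)} = - \frac{5 j \left(j + 2 V\right)}{V + j}$ ($B{\left(j,V \right)} = \frac{\left(V + j\right) + V}{V + j} j \left(-5\right) = \frac{j + 2 V}{V + j} j \left(-5\right) = \frac{j \left(j + 2 V\right)}{V + j} \left(-5\right) = - \frac{5 j \left(j + 2 V\right)}{V + j}$)
$- 462 \left(-374 + B{\left(S{\left(C{\left(2 \right)} \right)},-7 \right)}\right) = - 462 \left(-374 - \frac{10 \left(2 + 2 \left(-7\right)\right)}{-7 + 2}\right) = - 462 \left(-374 - \frac{10 \left(2 - 14\right)}{-5}\right) = - 462 \left(-374 - 10 \left(- \frac{1}{5}\right) \left(-12\right)\right) = - 462 \left(-374 - 24\right) = \left(-462\right) \left(-398\right) = 183876$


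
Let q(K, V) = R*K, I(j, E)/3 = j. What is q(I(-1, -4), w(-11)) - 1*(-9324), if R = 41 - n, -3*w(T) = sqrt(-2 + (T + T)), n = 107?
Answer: 9522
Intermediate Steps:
I(j, E) = 3*j
w(T) = -sqrt(-2 + 2*T)/3 (w(T) = -sqrt(-2 + (T + T))/3 = -sqrt(-2 + 2*T)/3)
R = -66 (R = 41 - 1*107 = 41 - 107 = -66)
q(K, V) = -66*K
q(I(-1, -4), w(-11)) - 1*(-9324) = -198*(-1) - 1*(-9324) = -66*(-3) + 9324 = 198 + 9324 = 9522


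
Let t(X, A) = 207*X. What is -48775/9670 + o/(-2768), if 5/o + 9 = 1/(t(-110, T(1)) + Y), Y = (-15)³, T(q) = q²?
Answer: -3176721070445/629833216736 ≈ -5.0437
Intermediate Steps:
Y = -3375
o = -130725/235306 (o = 5/(-9 + 1/(207*(-110) - 3375)) = 5/(-9 + 1/(-22770 - 3375)) = 5/(-9 + 1/(-26145)) = 5/(-9 - 1/26145) = 5/(-235306/26145) = 5*(-26145/235306) = -130725/235306 ≈ -0.55555)
-48775/9670 + o/(-2768) = -48775/9670 - 130725/235306/(-2768) = -48775*1/9670 - 130725/235306*(-1/2768) = -9755/1934 + 130725/651327008 = -3176721070445/629833216736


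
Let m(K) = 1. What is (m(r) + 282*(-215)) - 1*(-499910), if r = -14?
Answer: 439281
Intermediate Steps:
(m(r) + 282*(-215)) - 1*(-499910) = (1 + 282*(-215)) - 1*(-499910) = (1 - 60630) + 499910 = -60629 + 499910 = 439281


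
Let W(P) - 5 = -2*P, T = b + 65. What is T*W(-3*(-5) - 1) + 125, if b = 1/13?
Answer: -17833/13 ≈ -1371.8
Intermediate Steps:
b = 1/13 ≈ 0.076923
T = 846/13 (T = 1/13 + 65 = 846/13 ≈ 65.077)
W(P) = 5 - 2*P
T*W(-3*(-5) - 1) + 125 = 846*(5 - 2*(-3*(-5) - 1))/13 + 125 = 846*(5 - 2*(15 - 1))/13 + 125 = 846*(5 - 2*14)/13 + 125 = 846*(5 - 28)/13 + 125 = (846/13)*(-23) + 125 = -19458/13 + 125 = -17833/13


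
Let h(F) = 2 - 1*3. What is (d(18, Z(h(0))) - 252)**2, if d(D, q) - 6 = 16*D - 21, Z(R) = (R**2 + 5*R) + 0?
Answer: 441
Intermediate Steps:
h(F) = -1 (h(F) = 2 - 3 = -1)
Z(R) = R**2 + 5*R
d(D, q) = -15 + 16*D (d(D, q) = 6 + (16*D - 21) = 6 + (-21 + 16*D) = -15 + 16*D)
(d(18, Z(h(0))) - 252)**2 = ((-15 + 16*18) - 252)**2 = ((-15 + 288) - 252)**2 = (273 - 252)**2 = 21**2 = 441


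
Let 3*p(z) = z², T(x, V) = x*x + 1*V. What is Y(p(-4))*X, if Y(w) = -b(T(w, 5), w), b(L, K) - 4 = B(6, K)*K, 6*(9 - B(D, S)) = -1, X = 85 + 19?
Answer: -49504/9 ≈ -5500.4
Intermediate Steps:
X = 104
B(D, S) = 55/6 (B(D, S) = 9 - ⅙*(-1) = 9 + ⅙ = 55/6)
T(x, V) = V + x² (T(x, V) = x² + V = V + x²)
b(L, K) = 4 + 55*K/6
p(z) = z²/3
Y(w) = -4 - 55*w/6 (Y(w) = -(4 + 55*w/6) = -4 - 55*w/6)
Y(p(-4))*X = (-4 - 55*(-4)²/18)*104 = (-4 - 55*16/18)*104 = (-4 - 55/6*16/3)*104 = (-4 - 440/9)*104 = -476/9*104 = -49504/9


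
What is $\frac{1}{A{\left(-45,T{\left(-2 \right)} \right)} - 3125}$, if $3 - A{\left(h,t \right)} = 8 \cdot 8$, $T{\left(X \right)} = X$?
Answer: $- \frac{1}{3186} \approx -0.00031387$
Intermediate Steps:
$A{\left(h,t \right)} = -61$ ($A{\left(h,t \right)} = 3 - 8 \cdot 8 = 3 - 64 = -61$)
$\frac{1}{A{\left(-45,T{\left(-2 \right)} \right)} - 3125} = \frac{1}{-61 - 3125} = \frac{1}{-3186} = - \frac{1}{3186}$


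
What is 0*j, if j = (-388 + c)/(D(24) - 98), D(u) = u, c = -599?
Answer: 0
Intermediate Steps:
j = 987/74 (j = (-388 - 599)/(24 - 98) = -987/(-74) = -987*(-1/74) = 987/74 ≈ 13.338)
0*j = 0*(987/74) = 0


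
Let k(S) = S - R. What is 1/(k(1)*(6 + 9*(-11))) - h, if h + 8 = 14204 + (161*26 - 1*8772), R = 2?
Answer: -893729/93 ≈ -9610.0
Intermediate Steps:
k(S) = -2 + S (k(S) = S - 1*2 = S - 2 = -2 + S)
h = 9610 (h = -8 + (14204 + (161*26 - 1*8772)) = -8 + (14204 + (4186 - 8772)) = -8 + (14204 - 4586) = -8 + 9618 = 9610)
1/(k(1)*(6 + 9*(-11))) - h = 1/((-2 + 1)*(6 + 9*(-11))) - 1*9610 = 1/(-(6 - 99)) - 9610 = 1/(-1*(-93)) - 9610 = 1/93 - 9610 = -893729/93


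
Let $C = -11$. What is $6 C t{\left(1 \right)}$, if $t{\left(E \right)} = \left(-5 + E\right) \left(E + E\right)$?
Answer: $528$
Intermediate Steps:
$t{\left(E \right)} = 2 E \left(-5 + E\right)$ ($t{\left(E \right)} = \left(-5 + E\right) 2 E = 2 E \left(-5 + E\right)$)
$6 C t{\left(1 \right)} = 6 \left(-11\right) 2 \cdot 1 \left(-5 + 1\right) = - 66 \cdot 2 \cdot 1 \left(-4\right) = \left(-66\right) \left(-8\right) = 528$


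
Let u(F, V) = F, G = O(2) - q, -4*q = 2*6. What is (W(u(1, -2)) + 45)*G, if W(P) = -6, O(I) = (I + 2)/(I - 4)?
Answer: 39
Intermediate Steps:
O(I) = (2 + I)/(-4 + I)
q = -3 (q = -6/2 = -¼*12 = -3)
G = 1 (G = (2 + 2)/(-4 + 2) - 1*(-3) = 4/(-2) + 3 = -½*4 + 3 = -2 + 3 = 1)
(W(u(1, -2)) + 45)*G = (-6 + 45)*1 = 39*1 = 39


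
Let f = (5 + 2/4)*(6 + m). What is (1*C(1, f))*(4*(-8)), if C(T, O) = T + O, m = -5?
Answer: -208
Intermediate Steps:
f = 11/2 (f = (5 + 2/4)*(6 - 5) = (5 + 2*(¼))*1 = (5 + ½)*1 = (11/2)*1 = 11/2 ≈ 5.5000)
C(T, O) = O + T
(1*C(1, f))*(4*(-8)) = (1*(11/2 + 1))*(4*(-8)) = (1*(13/2))*(-32) = (13/2)*(-32) = -208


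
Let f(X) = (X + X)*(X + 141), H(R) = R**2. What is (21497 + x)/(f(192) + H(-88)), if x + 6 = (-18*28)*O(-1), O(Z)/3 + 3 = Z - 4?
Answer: 33587/135616 ≈ 0.24766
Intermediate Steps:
O(Z) = -21 + 3*Z (O(Z) = -9 + 3*(Z - 4) = -9 + 3*(-4 + Z) = -9 + (-12 + 3*Z) = -21 + 3*Z)
f(X) = 2*X*(141 + X) (f(X) = (2*X)*(141 + X) = 2*X*(141 + X))
x = 12090 (x = -6 + (-18*28)*(-21 + 3*(-1)) = -6 - 504*(-21 - 3) = -6 - 504*(-24) = -6 + 12096 = 12090)
(21497 + x)/(f(192) + H(-88)) = (21497 + 12090)/(2*192*(141 + 192) + (-88)**2) = 33587/(2*192*333 + 7744) = 33587/(127872 + 7744) = 33587/135616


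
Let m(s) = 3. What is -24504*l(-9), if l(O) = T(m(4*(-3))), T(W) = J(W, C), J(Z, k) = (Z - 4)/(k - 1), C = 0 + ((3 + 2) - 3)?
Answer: 24504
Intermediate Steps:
C = 2 (C = 0 + (5 - 3) = 0 + 2 = 2)
J(Z, k) = (-4 + Z)/(-1 + k)
T(W) = -4 + W (T(W) = (-4 + W)/(-1 + 2) = (-4 + W)/1 = 1*(-4 + W) = -4 + W)
l(O) = -1 (l(O) = -4 + 3 = -1)
-24504*l(-9) = -24504*(-1) = 24504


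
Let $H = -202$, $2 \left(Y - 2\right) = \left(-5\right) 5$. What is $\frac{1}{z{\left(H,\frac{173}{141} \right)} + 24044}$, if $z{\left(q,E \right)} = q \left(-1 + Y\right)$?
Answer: $\frac{1}{26367} \approx 3.7926 \cdot 10^{-5}$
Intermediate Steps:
$Y = - \frac{21}{2}$ ($Y = 2 + \frac{\left(-5\right) 5}{2} = 2 + \frac{1}{2} \left(-25\right) = 2 - \frac{25}{2} = - \frac{21}{2} \approx -10.5$)
$z{\left(q,E \right)} = - \frac{23 q}{2}$ ($z{\left(q,E \right)} = q \left(-1 - \frac{21}{2}\right) = q \left(- \frac{23}{2}\right) = - \frac{23 q}{2}$)
$\frac{1}{z{\left(H,\frac{173}{141} \right)} + 24044} = \frac{1}{\left(- \frac{23}{2}\right) \left(-202\right) + 24044} = \frac{1}{2323 + 24044} = \frac{1}{26367}$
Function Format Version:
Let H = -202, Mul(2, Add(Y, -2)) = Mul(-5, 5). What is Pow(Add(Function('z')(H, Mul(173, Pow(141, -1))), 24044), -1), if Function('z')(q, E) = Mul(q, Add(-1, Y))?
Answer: Rational(1, 26367) ≈ 3.7926e-5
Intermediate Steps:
Y = Rational(-21, 2) (Y = Add(2, Mul(Rational(1, 2), Mul(-5, 5))) = Add(2, Mul(Rational(1, 2), -25)) = Add(2, Rational(-25, 2)) = Rational(-21, 2) ≈ -10.500)
Function('z')(q, E) = Mul(Rational(-23, 2), q) (Function('z')(q, E) = Mul(q, Add(-1, Rational(-21, 2))) = Mul(q, Rational(-23, 2)) = Mul(Rational(-23, 2), q))
Pow(Add(Function('z')(H, Mul(173, Pow(141, -1))), 24044), -1) = Pow(Add(Mul(Rational(-23, 2), -202), 24044), -1) = Pow(Add(2323, 24044), -1) = Pow(26367, -1) = Rational(1, 26367)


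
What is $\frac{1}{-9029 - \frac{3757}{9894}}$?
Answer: $- \frac{582}{5255099} \approx -0.00011075$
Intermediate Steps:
$\frac{1}{-9029 - \frac{3757}{9894}} = \frac{1}{-9029 - \frac{221}{582}} = \frac{1}{- \frac{5255099}{582}} = - \frac{582}{5255099}$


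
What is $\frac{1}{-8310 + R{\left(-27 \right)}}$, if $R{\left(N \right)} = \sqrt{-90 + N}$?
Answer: $- \frac{2770}{23018739} - \frac{i \sqrt{13}}{23018739} \approx -0.00012034 - 1.5664 \cdot 10^{-7} i$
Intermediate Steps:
$\frac{1}{-8310 + R{\left(-27 \right)}} = \frac{1}{-8310 + \sqrt{-90 - 27}} = \frac{1}{-8310 + \sqrt{-117}} = \frac{1}{-8310 + 3 i \sqrt{13}}$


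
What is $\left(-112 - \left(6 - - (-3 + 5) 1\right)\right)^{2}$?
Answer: $14400$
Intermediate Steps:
$\left(-112 - \left(6 - - (-3 + 5) 1\right)\right)^{2} = \left(-112 - \left(6 - \left(-1\right) 2 \cdot 1\right)\right)^{2} = \left(-112 - 8\right)^{2} = \left(-120\right)^{2} = 14400$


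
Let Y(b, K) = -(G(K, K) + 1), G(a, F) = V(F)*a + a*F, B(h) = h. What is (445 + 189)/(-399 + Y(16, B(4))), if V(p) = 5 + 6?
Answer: -317/230 ≈ -1.3783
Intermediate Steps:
V(p) = 11
G(a, F) = 11*a + F*a (G(a, F) = 11*a + a*F = 11*a + F*a)
Y(b, K) = -1 - K*(11 + K) (Y(b, K) = -(K*(11 + K) + 1) = -(1 + K*(11 + K)) = -1 - K*(11 + K))
(445 + 189)/(-399 + Y(16, B(4))) = (445 + 189)/(-399 + (-1 - 1*4*(11 + 4))) = 634/(-399 + (-1 - 1*4*15)) = 634/(-399 + (-1 - 60)) = 634/(-399 - 61) = 634/(-460) = 634*(-1/460) = -317/230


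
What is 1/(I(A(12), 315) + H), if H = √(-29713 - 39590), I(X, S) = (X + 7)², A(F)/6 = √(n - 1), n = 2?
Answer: 13/7528 - I*√69303/97864 ≈ 0.0017269 - 0.00269*I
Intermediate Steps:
A(F) = 6 (A(F) = 6*√(2 - 1) = 6*√1 = 6*1 = 6)
I(X, S) = (7 + X)²
H = I*√69303 (H = √(-69303) = I*√69303 ≈ 263.25*I)
1/(I(A(12), 315) + H) = 1/((7 + 6)² + I*√69303) = 1/(13² + I*√69303) = 1/(169 + I*√69303)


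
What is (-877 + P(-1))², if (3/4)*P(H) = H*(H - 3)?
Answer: 6838225/9 ≈ 7.5980e+5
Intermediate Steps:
P(H) = 4*H*(-3 + H)/3 (P(H) = 4*(H*(H - 3))/3 = 4*(H*(-3 + H))/3 = 4*H*(-3 + H)/3)
(-877 + P(-1))² = (-877 + (4/3)*(-1)*(-3 - 1))² = (-877 + (4/3)*(-1)*(-4))² = (-877 + 16/3)² = (-2615/3)² = 6838225/9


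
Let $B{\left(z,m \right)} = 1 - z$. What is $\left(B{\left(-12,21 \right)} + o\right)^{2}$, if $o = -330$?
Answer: $100489$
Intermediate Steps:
$\left(B{\left(-12,21 \right)} + o\right)^{2} = \left(\left(1 - -12\right) - 330\right)^{2} = \left(\left(1 + 12\right) - 330\right)^{2} = \left(13 - 330\right)^{2} = \left(-317\right)^{2} = 100489$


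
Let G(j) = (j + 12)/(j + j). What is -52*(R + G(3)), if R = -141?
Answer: 7202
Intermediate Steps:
G(j) = (12 + j)/(2*j) (G(j) = (12 + j)/((2*j)) = (12 + j)*(1/(2*j)) = (12 + j)/(2*j))
-52*(R + G(3)) = -52*(-141 + (½)*(12 + 3)/3) = -52*(-141 + (½)*(⅓)*15) = -52*(-141 + 5/2) = -52*(-277/2) = 7202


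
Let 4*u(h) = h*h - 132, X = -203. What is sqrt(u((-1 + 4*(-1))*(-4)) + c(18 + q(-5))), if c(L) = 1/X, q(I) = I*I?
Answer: 20*sqrt(6902)/203 ≈ 8.1851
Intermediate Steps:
q(I) = I**2
c(L) = -1/203 (c(L) = 1/(-203) = -1/203)
u(h) = -33 + h**2/4 (u(h) = (h*h - 132)/4 = (h**2 - 132)/4 = (-132 + h**2)/4 = -33 + h**2/4)
sqrt(u((-1 + 4*(-1))*(-4)) + c(18 + q(-5))) = sqrt((-33 + ((-1 + 4*(-1))*(-4))**2/4) - 1/203) = sqrt((-33 + ((-1 - 4)*(-4))**2/4) - 1/203) = sqrt((-33 + (-5*(-4))**2/4) - 1/203) = sqrt((-33 + (1/4)*20**2) - 1/203) = sqrt((-33 + (1/4)*400) - 1/203) = sqrt((-33 + 100) - 1/203) = sqrt(67 - 1/203) = sqrt(13600/203) = 20*sqrt(6902)/203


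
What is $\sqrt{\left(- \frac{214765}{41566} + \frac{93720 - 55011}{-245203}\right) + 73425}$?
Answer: $\frac{\sqrt{294231206541872391218}}{63305018} \approx 270.96$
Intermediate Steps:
$\sqrt{\left(- \frac{214765}{41566} + \frac{93720 - 55011}{-245203}\right) + 73425} = \sqrt{\left(\left(-214765\right) \frac{1}{41566} + 38709 \left(- \frac{1}{245203}\right)\right) + 73425} = \sqrt{\left(- \frac{214765}{41566} - \frac{1683}{10661}\right) + 73425} = \sqrt{- \frac{337080749}{63305018} + 73425} = \sqrt{\frac{4647833865901}{63305018}} = \frac{\sqrt{294231206541872391218}}{63305018}$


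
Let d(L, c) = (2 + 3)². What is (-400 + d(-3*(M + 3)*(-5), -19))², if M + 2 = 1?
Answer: 140625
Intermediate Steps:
M = -1 (M = -2 + 1 = -1)
d(L, c) = 25 (d(L, c) = 5² = 25)
(-400 + d(-3*(M + 3)*(-5), -19))² = (-400 + 25)² = (-375)² = 140625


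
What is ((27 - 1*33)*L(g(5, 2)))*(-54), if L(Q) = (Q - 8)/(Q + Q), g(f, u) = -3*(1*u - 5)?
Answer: 18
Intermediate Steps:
g(f, u) = 15 - 3*u (g(f, u) = -3*(u - 5) = -3*(-5 + u) = 15 - 3*u)
L(Q) = (-8 + Q)/(2*Q) (L(Q) = (-8 + Q)/((2*Q)) = (-8 + Q)*(1/(2*Q)) = (-8 + Q)/(2*Q))
((27 - 1*33)*L(g(5, 2)))*(-54) = ((27 - 1*33)*((-8 + (15 - 3*2))/(2*(15 - 3*2))))*(-54) = ((27 - 33)*((-8 + (15 - 6))/(2*(15 - 6))))*(-54) = -3*(-8 + 9)/9*(-54) = -3/9*(-54) = -6*1/18*(-54) = -1/3*(-54) = 18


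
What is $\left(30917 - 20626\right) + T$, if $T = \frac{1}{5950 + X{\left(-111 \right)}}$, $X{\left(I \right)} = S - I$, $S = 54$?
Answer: $\frac{62929466}{6115} \approx 10291.0$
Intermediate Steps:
$X{\left(I \right)} = 54 - I$
$T = \frac{1}{6115}$ ($T = \frac{1}{5950 + \left(54 - -111\right)} = \frac{1}{5950 + \left(54 + 111\right)} = \frac{1}{5950 + 165} = \frac{1}{6115} \approx 0.00016353$)
$\left(30917 - 20626\right) + T = \left(30917 - 20626\right) + \frac{1}{6115} = 10291 + \frac{1}{6115} = \frac{62929466}{6115}$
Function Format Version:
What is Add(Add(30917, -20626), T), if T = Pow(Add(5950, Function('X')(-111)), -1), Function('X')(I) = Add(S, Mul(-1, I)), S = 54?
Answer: Rational(62929466, 6115) ≈ 10291.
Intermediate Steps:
Function('X')(I) = Add(54, Mul(-1, I))
T = Rational(1, 6115) (T = Pow(Add(5950, Add(54, Mul(-1, -111))), -1) = Pow(Add(5950, Add(54, 111)), -1) = Pow(Add(5950, 165), -1) = Pow(6115, -1) = Rational(1, 6115) ≈ 0.00016353)
Add(Add(30917, -20626), T) = Add(Add(30917, -20626), Rational(1, 6115)) = Add(10291, Rational(1, 6115)) = Rational(62929466, 6115)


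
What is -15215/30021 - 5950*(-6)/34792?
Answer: 135597355/261122658 ≈ 0.51929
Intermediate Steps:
-15215/30021 - 5950*(-6)/34792 = -15215*1/30021 + 35700*(1/34792) = -15215/30021 + 8925/8698 = 135597355/261122658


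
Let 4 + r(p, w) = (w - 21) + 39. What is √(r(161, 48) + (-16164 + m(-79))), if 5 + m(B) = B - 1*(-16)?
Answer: 7*I*√330 ≈ 127.16*I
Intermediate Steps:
m(B) = 11 + B (m(B) = -5 + (B - 1*(-16)) = -5 + (B + 16) = -5 + (16 + B) = 11 + B)
r(p, w) = 14 + w (r(p, w) = -4 + ((w - 21) + 39) = -4 + ((-21 + w) + 39) = -4 + (18 + w) = 14 + w)
√(r(161, 48) + (-16164 + m(-79))) = √((14 + 48) + (-16164 + (11 - 79))) = √(62 + (-16164 - 68)) = √(62 - 16232) = √(-16170) = 7*I*√330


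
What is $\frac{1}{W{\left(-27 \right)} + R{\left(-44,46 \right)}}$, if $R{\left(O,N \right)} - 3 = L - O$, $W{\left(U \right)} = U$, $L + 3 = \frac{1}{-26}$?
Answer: $\frac{26}{441} \approx 0.058957$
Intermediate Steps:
$L = - \frac{79}{26}$ ($L = -3 + \frac{1}{-26} = -3 - \frac{1}{26} = - \frac{79}{26} \approx -3.0385$)
$R{\left(O,N \right)} = - \frac{1}{26} - O$ ($R{\left(O,N \right)} = 3 - \left(\frac{79}{26} + O\right) = - \frac{1}{26} - O$)
$\frac{1}{W{\left(-27 \right)} + R{\left(-44,46 \right)}} = \frac{1}{-27 - - \frac{1143}{26}} = \frac{1}{-27 + \left(- \frac{1}{26} + 44\right)} = \frac{1}{-27 + \frac{1143}{26}} = \frac{1}{\frac{441}{26}} = \frac{26}{441}$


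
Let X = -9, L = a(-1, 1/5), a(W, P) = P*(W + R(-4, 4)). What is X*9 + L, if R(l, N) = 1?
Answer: -81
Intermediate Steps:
a(W, P) = P*(1 + W) (a(W, P) = P*(W + 1) = P*(1 + W))
L = 0 (L = (1 - 1)/5 = (⅕)*0 = 0)
X*9 + L = -9*9 + 0 = -81 + 0 = -81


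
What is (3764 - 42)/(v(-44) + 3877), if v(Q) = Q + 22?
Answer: 3722/3855 ≈ 0.96550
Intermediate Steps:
v(Q) = 22 + Q
(3764 - 42)/(v(-44) + 3877) = (3764 - 42)/((22 - 44) + 3877) = 3722/(-22 + 3877) = 3722/3855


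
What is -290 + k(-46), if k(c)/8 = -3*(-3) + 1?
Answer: -210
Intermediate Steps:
k(c) = 80 (k(c) = 8*(-3*(-3) + 1) = 8*(9 + 1) = 8*10 = 80)
-290 + k(-46) = -290 + 80 = -210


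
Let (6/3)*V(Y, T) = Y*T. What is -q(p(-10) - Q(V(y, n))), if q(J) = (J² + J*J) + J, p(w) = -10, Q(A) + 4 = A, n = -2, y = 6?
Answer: 0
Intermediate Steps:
V(Y, T) = T*Y/2 (V(Y, T) = (Y*T)/2 = (T*Y)/2 = T*Y/2)
Q(A) = -4 + A
q(J) = J + 2*J² (q(J) = (J² + J²) + J = 2*J² + J = J + 2*J²)
-q(p(-10) - Q(V(y, n))) = -(-10 - (-4 + (½)*(-2)*6))*(1 + 2*(-10 - (-4 + (½)*(-2)*6))) = -(-10 - (-4 - 6))*(1 + 2*(-10 - (-4 - 6))) = -(-10 - 1*(-10))*(1 + 2*(-10 - 1*(-10))) = -(-10 + 10)*(1 + 2*(-10 + 10)) = -0*(1 + 2*0) = -0*(1 + 0) = -0 = -1*0 = 0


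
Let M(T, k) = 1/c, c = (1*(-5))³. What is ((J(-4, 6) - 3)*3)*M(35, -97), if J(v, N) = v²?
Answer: -39/125 ≈ -0.31200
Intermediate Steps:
c = -125 (c = (-5)³ = -125)
M(T, k) = -1/125 (M(T, k) = 1/(-125) = -1/125)
((J(-4, 6) - 3)*3)*M(35, -97) = (((-4)² - 3)*3)*(-1/125) = ((16 - 3)*3)*(-1/125) = (13*3)*(-1/125) = 39*(-1/125) = -39/125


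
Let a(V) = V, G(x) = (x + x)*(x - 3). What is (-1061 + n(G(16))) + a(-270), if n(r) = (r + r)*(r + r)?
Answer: 690893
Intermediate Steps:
G(x) = 2*x*(-3 + x) (G(x) = (2*x)*(-3 + x) = 2*x*(-3 + x))
n(r) = 4*r² (n(r) = (2*r)*(2*r) = 4*r²)
(-1061 + n(G(16))) + a(-270) = (-1061 + 4*(2*16*(-3 + 16))²) - 270 = (-1061 + 4*(2*16*13)²) - 270 = (-1061 + 4*416²) - 270 = (-1061 + 4*173056) - 270 = (-1061 + 692224) - 270 = 691163 - 270 = 690893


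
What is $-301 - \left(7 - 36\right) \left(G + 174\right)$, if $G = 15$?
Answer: $5180$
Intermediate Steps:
$-301 - \left(7 - 36\right) \left(G + 174\right) = -301 - \left(7 - 36\right) \left(15 + 174\right) = -301 - \left(-29\right) 189 = -301 - -5481 = -301 + 5481 = 5180$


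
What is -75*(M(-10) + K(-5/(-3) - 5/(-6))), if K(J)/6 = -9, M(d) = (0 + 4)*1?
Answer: 3750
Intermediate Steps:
M(d) = 4 (M(d) = 4*1 = 4)
K(J) = -54 (K(J) = 6*(-9) = -54)
-75*(M(-10) + K(-5/(-3) - 5/(-6))) = -75*(4 - 54) = -75*(-50) = 3750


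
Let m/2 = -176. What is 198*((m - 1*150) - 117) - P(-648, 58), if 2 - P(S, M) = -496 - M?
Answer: -123118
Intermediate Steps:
m = -352 (m = 2*(-176) = -352)
P(S, M) = 498 + M (P(S, M) = 2 - (-496 - M) = 2 + (496 + M) = 498 + M)
198*((m - 1*150) - 117) - P(-648, 58) = 198*((-352 - 1*150) - 117) - (498 + 58) = 198*((-352 - 150) - 117) - 1*556 = 198*(-502 - 117) - 556 = 198*(-619) - 556 = -122562 - 556 = -123118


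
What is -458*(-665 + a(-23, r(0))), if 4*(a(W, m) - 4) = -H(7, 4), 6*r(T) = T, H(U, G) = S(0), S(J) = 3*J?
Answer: 302738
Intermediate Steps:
H(U, G) = 0 (H(U, G) = 3*0 = 0)
r(T) = T/6
a(W, m) = 4 (a(W, m) = 4 + (-1*0)/4 = 4 + (1/4)*0 = 4 + 0 = 4)
-458*(-665 + a(-23, r(0))) = -458*(-665 + 4) = -458*(-661) = 302738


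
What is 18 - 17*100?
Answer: -1682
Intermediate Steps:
18 - 17*100 = 18 - 1700 = -1682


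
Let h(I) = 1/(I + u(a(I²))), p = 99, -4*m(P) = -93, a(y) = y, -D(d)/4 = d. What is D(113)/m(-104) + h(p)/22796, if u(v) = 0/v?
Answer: -1360100513/69960924 ≈ -19.441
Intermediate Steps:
D(d) = -4*d
u(v) = 0
m(P) = 93/4 (m(P) = -¼*(-93) = 93/4)
h(I) = 1/I (h(I) = 1/(I + 0) = 1/I)
D(113)/m(-104) + h(p)/22796 = (-4*113)/(93/4) + 1/(99*22796) = -452*4/93 + (1/99)*(1/22796) = -1808/93 + 1/2256804 = -1360100513/69960924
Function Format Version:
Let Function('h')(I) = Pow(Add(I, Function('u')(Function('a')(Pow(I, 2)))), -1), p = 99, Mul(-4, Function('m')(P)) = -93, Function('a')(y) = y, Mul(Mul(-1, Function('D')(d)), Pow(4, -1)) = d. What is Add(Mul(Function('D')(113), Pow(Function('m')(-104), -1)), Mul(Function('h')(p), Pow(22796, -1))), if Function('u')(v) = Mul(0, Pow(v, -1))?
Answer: Rational(-1360100513, 69960924) ≈ -19.441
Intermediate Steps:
Function('D')(d) = Mul(-4, d)
Function('u')(v) = 0
Function('m')(P) = Rational(93, 4) (Function('m')(P) = Mul(Rational(-1, 4), -93) = Rational(93, 4))
Function('h')(I) = Pow(I, -1) (Function('h')(I) = Pow(Add(I, 0), -1) = Pow(I, -1))
Add(Mul(Function('D')(113), Pow(Function('m')(-104), -1)), Mul(Function('h')(p), Pow(22796, -1))) = Add(Mul(Mul(-4, 113), Pow(Rational(93, 4), -1)), Mul(Pow(99, -1), Pow(22796, -1))) = Add(Mul(-452, Rational(4, 93)), Mul(Rational(1, 99), Rational(1, 22796))) = Add(Rational(-1808, 93), Rational(1, 2256804)) = Rational(-1360100513, 69960924)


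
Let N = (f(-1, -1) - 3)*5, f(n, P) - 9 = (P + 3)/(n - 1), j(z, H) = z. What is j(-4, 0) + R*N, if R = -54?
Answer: -1354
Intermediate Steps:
f(n, P) = 9 + (3 + P)/(-1 + n) (f(n, P) = 9 + (P + 3)/(n - 1) = 9 + (3 + P)/(-1 + n))
N = 25 (N = ((-6 - 1 + 9*(-1))/(-1 - 1) - 3)*5 = ((-6 - 1 - 9)/(-2) - 3)*5 = (-½*(-16) - 3)*5 = (8 - 3)*5 = 5*5 = 25)
j(-4, 0) + R*N = -4 - 54*25 = -4 - 1350 = -1354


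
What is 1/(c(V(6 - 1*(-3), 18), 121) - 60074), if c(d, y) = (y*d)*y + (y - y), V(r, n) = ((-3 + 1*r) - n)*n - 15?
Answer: -1/3442145 ≈ -2.9052e-7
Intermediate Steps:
V(r, n) = -15 + n*(-3 + r - n) (V(r, n) = ((-3 + r) - n)*n - 15 = (-3 + r - n)*n - 15 = n*(-3 + r - n) - 15 = -15 + n*(-3 + r - n))
c(d, y) = d*y² (c(d, y) = (d*y)*y + 0 = d*y² + 0 = d*y²)
1/(c(V(6 - 1*(-3), 18), 121) - 60074) = 1/((-15 - 1*18² - 3*18 + 18*(6 - 1*(-3)))*121² - 60074) = 1/((-15 - 1*324 - 54 + 18*(6 + 3))*14641 - 60074) = 1/((-15 - 324 - 54 + 18*9)*14641 - 60074) = 1/((-15 - 324 - 54 + 162)*14641 - 60074) = 1/(-231*14641 - 60074) = 1/(-3382071 - 60074) = 1/(-3442145) = -1/3442145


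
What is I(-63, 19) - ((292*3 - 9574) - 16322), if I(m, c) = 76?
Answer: 25096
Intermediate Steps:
I(-63, 19) - ((292*3 - 9574) - 16322) = 76 - ((292*3 - 9574) - 16322) = 76 - ((876 - 9574) - 16322) = 76 - (-8698 - 16322) = 76 - 1*(-25020) = 76 + 25020 = 25096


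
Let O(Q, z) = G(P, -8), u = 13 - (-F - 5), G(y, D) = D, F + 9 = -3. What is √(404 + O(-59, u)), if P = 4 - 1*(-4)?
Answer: 6*√11 ≈ 19.900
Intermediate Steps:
F = -12 (F = -9 - 3 = -12)
P = 8 (P = 4 + 4 = 8)
u = 6 (u = 13 - (-1*(-12) - 5) = 13 - (12 - 5) = 13 - 1*7 = 13 - 7 = 6)
O(Q, z) = -8
√(404 + O(-59, u)) = √(404 - 8) = √396 = 6*√11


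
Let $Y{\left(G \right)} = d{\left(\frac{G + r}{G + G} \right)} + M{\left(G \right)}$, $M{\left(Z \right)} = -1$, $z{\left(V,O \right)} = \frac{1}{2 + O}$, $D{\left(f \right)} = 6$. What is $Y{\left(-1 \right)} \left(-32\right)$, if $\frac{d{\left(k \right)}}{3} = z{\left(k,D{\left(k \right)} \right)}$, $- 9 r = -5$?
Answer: $20$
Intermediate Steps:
$r = \frac{5}{9}$ ($r = \left(- \frac{1}{9}\right) \left(-5\right) = \frac{5}{9} \approx 0.55556$)
$d{\left(k \right)} = \frac{3}{8}$ ($d{\left(k \right)} = \frac{3}{2 + 6} = \frac{3}{8}$)
$Y{\left(G \right)} = - \frac{5}{8}$ ($Y{\left(G \right)} = \frac{3}{8} - 1 = - \frac{5}{8}$)
$Y{\left(-1 \right)} \left(-32\right) = \left(- \frac{5}{8}\right) \left(-32\right) = 20$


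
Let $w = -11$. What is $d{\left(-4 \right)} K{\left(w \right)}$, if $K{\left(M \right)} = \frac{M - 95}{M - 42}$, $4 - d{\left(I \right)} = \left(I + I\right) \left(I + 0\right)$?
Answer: $-56$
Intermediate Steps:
$d{\left(I \right)} = 4 - 2 I^{2}$ ($d{\left(I \right)} = 4 - \left(I + I\right) \left(I + 0\right) = 4 - 2 I I = 4 - 2 I^{2}$)
$K{\left(M \right)} = \frac{-95 + M}{-42 + M}$
$d{\left(-4 \right)} K{\left(w \right)} = \left(4 - 2 \left(-4\right)^{2}\right) \frac{-95 - 11}{-42 - 11} = \left(4 - 32\right) \frac{1}{-53} \left(-106\right) = \left(4 - 32\right) \left(\left(- \frac{1}{53}\right) \left(-106\right)\right) = \left(-28\right) 2 = -56$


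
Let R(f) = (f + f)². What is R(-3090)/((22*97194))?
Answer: 3182700/178189 ≈ 17.861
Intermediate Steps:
R(f) = 4*f² (R(f) = (2*f)² = 4*f²)
R(-3090)/((22*97194)) = (4*(-3090)²)/((22*97194)) = (4*9548100)/2138268 = 38192400*(1/2138268) = 3182700/178189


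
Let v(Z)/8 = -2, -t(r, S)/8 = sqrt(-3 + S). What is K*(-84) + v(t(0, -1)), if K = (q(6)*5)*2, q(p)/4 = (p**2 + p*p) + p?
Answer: -262096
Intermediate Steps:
t(r, S) = -8*sqrt(-3 + S)
q(p) = 4*p + 8*p**2 (q(p) = 4*((p**2 + p*p) + p) = 4*((p**2 + p**2) + p) = 4*(2*p**2 + p) = 4*(p + 2*p**2) = 4*p + 8*p**2)
v(Z) = -16 (v(Z) = 8*(-2) = -16)
K = 3120 (K = ((4*6*(1 + 2*6))*5)*2 = ((4*6*(1 + 12))*5)*2 = ((4*6*13)*5)*2 = (312*5)*2 = 1560*2 = 3120)
K*(-84) + v(t(0, -1)) = 3120*(-84) - 16 = -262080 - 16 = -262096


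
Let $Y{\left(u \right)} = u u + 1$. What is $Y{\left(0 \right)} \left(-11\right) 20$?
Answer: $-220$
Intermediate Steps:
$Y{\left(u \right)} = 1 + u^{2}$ ($Y{\left(u \right)} = u^{2} + 1 = 1 + u^{2}$)
$Y{\left(0 \right)} \left(-11\right) 20 = \left(1 + 0^{2}\right) \left(-11\right) 20 = \left(1 + 0\right) \left(-11\right) 20 = 1 \left(-11\right) 20 = \left(-11\right) 20 = -220$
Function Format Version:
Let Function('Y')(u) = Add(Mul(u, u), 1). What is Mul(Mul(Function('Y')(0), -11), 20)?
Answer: -220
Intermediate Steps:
Function('Y')(u) = Add(1, Pow(u, 2)) (Function('Y')(u) = Add(Pow(u, 2), 1) = Add(1, Pow(u, 2)))
Mul(Mul(Function('Y')(0), -11), 20) = Mul(Mul(Add(1, Pow(0, 2)), -11), 20) = Mul(Mul(Add(1, 0), -11), 20) = Mul(Mul(1, -11), 20) = Mul(-11, 20) = -220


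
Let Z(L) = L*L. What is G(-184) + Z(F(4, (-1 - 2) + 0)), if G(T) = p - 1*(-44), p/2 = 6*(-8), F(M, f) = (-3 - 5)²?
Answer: 4044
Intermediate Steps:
F(M, f) = 64 (F(M, f) = (-8)² = 64)
Z(L) = L²
p = -96 (p = 2*(6*(-8)) = 2*(-48) = -96)
G(T) = -52 (G(T) = -96 - 1*(-44) = -96 + 44 = -52)
G(-184) + Z(F(4, (-1 - 2) + 0)) = -52 + 64² = -52 + 4096 = 4044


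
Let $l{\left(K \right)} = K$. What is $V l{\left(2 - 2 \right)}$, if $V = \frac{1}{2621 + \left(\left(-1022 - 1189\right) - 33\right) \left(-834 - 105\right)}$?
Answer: $0$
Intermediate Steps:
$V = \frac{1}{2109737}$ ($V = \frac{1}{2621 + \left(-2211 + \left(-563 + 530\right)\right) \left(-939\right)} = \frac{1}{2621 + \left(-2211 - 33\right) \left(-939\right)} = \frac{1}{2621 - -2107116} = \frac{1}{2621 + 2107116} = \frac{1}{2109737} \approx 4.7399 \cdot 10^{-7}$)
$V l{\left(2 - 2 \right)} = \frac{2 - 2}{2109737} = \frac{1}{2109737} \cdot 0 = 0$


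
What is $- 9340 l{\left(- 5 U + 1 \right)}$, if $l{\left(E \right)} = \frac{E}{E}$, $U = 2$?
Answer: $-9340$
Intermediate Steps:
$l{\left(E \right)} = 1$
$- 9340 l{\left(- 5 U + 1 \right)} = \left(-9340\right) 1 = -9340$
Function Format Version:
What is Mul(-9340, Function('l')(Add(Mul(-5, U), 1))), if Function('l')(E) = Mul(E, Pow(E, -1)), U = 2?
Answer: -9340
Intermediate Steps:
Function('l')(E) = 1
Mul(-9340, Function('l')(Add(Mul(-5, U), 1))) = Mul(-9340, 1) = -9340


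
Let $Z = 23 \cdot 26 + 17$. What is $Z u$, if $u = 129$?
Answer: $79335$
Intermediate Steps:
$Z = 615$ ($Z = 598 + 17 = 615$)
$Z u = 615 \cdot 129 = 79335$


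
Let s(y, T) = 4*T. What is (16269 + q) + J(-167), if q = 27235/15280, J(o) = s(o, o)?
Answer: 47682103/3056 ≈ 15603.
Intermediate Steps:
J(o) = 4*o
q = 5447/3056 (q = 27235*(1/15280) = 5447/3056 ≈ 1.7824)
(16269 + q) + J(-167) = (16269 + 5447/3056) + 4*(-167) = 49723511/3056 - 668 = 47682103/3056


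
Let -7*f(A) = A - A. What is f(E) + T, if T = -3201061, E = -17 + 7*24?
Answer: -3201061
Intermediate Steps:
E = 151 (E = -17 + 168 = 151)
f(A) = 0 (f(A) = -(A - A)/7 = -⅐*0 = 0)
f(E) + T = 0 - 3201061 = -3201061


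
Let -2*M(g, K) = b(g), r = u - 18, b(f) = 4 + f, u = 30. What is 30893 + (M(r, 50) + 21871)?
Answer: 52756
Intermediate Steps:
r = 12 (r = 30 - 18 = 12)
M(g, K) = -2 - g/2 (M(g, K) = -(4 + g)/2 = -2 - g/2)
30893 + (M(r, 50) + 21871) = 30893 + ((-2 - 1/2*12) + 21871) = 30893 + ((-2 - 6) + 21871) = 30893 + (-8 + 21871) = 30893 + 21863 = 52756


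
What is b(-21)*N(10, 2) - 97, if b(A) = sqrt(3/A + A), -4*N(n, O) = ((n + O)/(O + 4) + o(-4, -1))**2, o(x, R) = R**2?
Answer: -97 - 9*I*sqrt(259)/14 ≈ -97.0 - 10.346*I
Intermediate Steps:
N(n, O) = -(1 + (O + n)/(4 + O))**2/4 (N(n, O) = -((n + O)/(O + 4) + (-1)**2)**2/4 = -((O + n)/(4 + O) + 1)**2/4 = -(1 + (O + n)/(4 + O))**2/4)
b(A) = sqrt(A + 3/A)
b(-21)*N(10, 2) - 97 = sqrt(-21 + 3/(-21))*(-(4 + 10 + 2*2)**2/(4*(4 + 2)**2)) - 97 = sqrt(-21 + 3*(-1/21))*(-1/4*(4 + 10 + 4)**2/6**2) - 97 = sqrt(-21 - 1/7)*(-1/4*1/36*18**2) - 97 = sqrt(-148/7)*(-1/4*1/36*324) - 97 = (2*I*sqrt(259)/7)*(-9/4) - 97 = -9*I*sqrt(259)/14 - 97 = -97 - 9*I*sqrt(259)/14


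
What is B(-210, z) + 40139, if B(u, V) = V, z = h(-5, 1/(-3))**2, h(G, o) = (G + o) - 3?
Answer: 361876/9 ≈ 40208.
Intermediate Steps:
h(G, o) = -3 + G + o
z = 625/9 (z = (-3 - 5 + 1/(-3))**2 = (-3 - 5 - 1/3)**2 = (-25/3)**2 = 625/9 ≈ 69.444)
B(-210, z) + 40139 = 625/9 + 40139 = 361876/9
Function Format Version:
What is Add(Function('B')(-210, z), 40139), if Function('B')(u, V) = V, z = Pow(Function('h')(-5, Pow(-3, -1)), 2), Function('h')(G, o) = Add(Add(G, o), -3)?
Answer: Rational(361876, 9) ≈ 40208.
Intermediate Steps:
Function('h')(G, o) = Add(-3, G, o)
z = Rational(625, 9) (z = Pow(Add(-3, -5, Pow(-3, -1)), 2) = Pow(Add(-3, -5, Rational(-1, 3)), 2) = Pow(Rational(-25, 3), 2) = Rational(625, 9) ≈ 69.444)
Add(Function('B')(-210, z), 40139) = Add(Rational(625, 9), 40139) = Rational(361876, 9)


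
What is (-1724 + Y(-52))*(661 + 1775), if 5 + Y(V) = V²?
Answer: 2375100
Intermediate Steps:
Y(V) = -5 + V²
(-1724 + Y(-52))*(661 + 1775) = (-1724 + (-5 + (-52)²))*(661 + 1775) = (-1724 + (-5 + 2704))*2436 = (-1724 + 2699)*2436 = 975*2436 = 2375100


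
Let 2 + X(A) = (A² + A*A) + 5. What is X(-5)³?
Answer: 148877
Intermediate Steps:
X(A) = 3 + 2*A² (X(A) = -2 + ((A² + A*A) + 5) = -2 + ((A² + A²) + 5) = -2 + (2*A² + 5) = -2 + (5 + 2*A²) = 3 + 2*A²)
X(-5)³ = (3 + 2*(-5)²)³ = (3 + 2*25)³ = (3 + 50)³ = 53³ = 148877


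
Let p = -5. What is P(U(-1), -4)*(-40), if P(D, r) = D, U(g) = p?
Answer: 200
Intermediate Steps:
U(g) = -5
P(U(-1), -4)*(-40) = -5*(-40) = 200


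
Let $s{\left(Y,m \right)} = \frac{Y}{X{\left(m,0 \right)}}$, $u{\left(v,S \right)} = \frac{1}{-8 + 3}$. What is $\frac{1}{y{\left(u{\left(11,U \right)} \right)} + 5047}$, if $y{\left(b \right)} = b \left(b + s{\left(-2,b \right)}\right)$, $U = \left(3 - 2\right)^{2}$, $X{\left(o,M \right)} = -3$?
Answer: $\frac{75}{378518} \approx 0.00019814$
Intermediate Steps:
$U = 1$ ($U = 1^{2} = 1$)
$u{\left(v,S \right)} = - \frac{1}{5}$ ($u{\left(v,S \right)} = \frac{1}{-5} = - \frac{1}{5}$)
$s{\left(Y,m \right)} = - \frac{Y}{3}$ ($s{\left(Y,m \right)} = \frac{Y}{-3} = Y \left(- \frac{1}{3}\right) = - \frac{Y}{3}$)
$y{\left(b \right)} = b \left(\frac{2}{3} + b\right)$ ($y{\left(b \right)} = b \left(b - - \frac{2}{3}\right) = b \left(b + \frac{2}{3}\right) = b \left(\frac{2}{3} + b\right)$)
$\frac{1}{y{\left(u{\left(11,U \right)} \right)} + 5047} = \frac{1}{\frac{1}{3} \left(- \frac{1}{5}\right) \left(2 + 3 \left(- \frac{1}{5}\right)\right) + 5047} = \frac{1}{\frac{1}{3} \left(- \frac{1}{5}\right) \left(2 - \frac{3}{5}\right) + 5047} = \frac{1}{\frac{1}{3} \left(- \frac{1}{5}\right) \frac{7}{5} + 5047} = \frac{1}{- \frac{7}{75} + 5047} = \frac{1}{\frac{378518}{75}} = \frac{75}{378518}$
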